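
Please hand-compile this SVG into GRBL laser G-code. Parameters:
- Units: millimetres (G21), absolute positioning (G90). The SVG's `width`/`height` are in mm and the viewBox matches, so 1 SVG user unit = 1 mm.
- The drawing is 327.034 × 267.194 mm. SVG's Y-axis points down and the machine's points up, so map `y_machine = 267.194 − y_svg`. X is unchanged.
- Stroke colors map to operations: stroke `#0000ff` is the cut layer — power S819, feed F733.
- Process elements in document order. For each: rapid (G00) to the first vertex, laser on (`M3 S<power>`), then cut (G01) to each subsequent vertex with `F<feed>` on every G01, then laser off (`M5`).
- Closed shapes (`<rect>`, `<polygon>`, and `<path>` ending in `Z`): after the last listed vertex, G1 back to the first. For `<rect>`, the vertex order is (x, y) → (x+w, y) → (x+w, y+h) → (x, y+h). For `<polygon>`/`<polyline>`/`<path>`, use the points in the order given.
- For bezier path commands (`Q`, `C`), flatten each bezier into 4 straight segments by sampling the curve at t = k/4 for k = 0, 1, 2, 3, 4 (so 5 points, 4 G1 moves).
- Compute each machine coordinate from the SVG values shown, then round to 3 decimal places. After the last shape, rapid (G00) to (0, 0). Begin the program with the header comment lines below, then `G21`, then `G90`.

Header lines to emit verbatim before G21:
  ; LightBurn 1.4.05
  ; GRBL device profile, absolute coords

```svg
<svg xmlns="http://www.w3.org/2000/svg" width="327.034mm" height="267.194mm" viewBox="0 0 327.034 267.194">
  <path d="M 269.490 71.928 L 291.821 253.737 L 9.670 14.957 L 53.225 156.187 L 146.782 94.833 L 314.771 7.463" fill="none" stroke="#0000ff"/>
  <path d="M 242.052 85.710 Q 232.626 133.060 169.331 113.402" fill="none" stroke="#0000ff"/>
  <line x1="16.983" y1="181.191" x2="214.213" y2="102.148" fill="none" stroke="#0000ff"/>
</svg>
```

1 u = 1 mm; y_m = 267.194 − y.

[1] `<path>` open polyline, #0000ff→cut S819 F733: (269.490,195.266) → (291.821,13.457) → (9.670,252.237) → (53.225,111.007) → (146.782,172.361) → (314.771,259.731)

[2] `<path>` quadratic bezier, #0000ff→cut S819 F733: (242.052,181.484) → (233.972,161.997) → (219.159,150.886) → (197.612,148.151) → (169.331,153.792)

[3] `<line>` line segment, #0000ff→cut S819 F733: (16.983,86.003) → (214.213,165.046)

; LightBurn 1.4.05
; GRBL device profile, absolute coords
G21
G90
G00 X269.490 Y195.266
M3 S819
G01 X291.821 Y13.457 F733
G01 X9.670 Y252.237 F733
G01 X53.225 Y111.007 F733
G01 X146.782 Y172.361 F733
G01 X314.771 Y259.731 F733
M5
G00 X242.052 Y181.484
M3 S819
G01 X233.972 Y161.997 F733
G01 X219.159 Y150.886 F733
G01 X197.612 Y148.151 F733
G01 X169.331 Y153.792 F733
M5
G00 X16.983 Y86.003
M3 S819
G01 X214.213 Y165.046 F733
M5
G00 X0.000 Y0.000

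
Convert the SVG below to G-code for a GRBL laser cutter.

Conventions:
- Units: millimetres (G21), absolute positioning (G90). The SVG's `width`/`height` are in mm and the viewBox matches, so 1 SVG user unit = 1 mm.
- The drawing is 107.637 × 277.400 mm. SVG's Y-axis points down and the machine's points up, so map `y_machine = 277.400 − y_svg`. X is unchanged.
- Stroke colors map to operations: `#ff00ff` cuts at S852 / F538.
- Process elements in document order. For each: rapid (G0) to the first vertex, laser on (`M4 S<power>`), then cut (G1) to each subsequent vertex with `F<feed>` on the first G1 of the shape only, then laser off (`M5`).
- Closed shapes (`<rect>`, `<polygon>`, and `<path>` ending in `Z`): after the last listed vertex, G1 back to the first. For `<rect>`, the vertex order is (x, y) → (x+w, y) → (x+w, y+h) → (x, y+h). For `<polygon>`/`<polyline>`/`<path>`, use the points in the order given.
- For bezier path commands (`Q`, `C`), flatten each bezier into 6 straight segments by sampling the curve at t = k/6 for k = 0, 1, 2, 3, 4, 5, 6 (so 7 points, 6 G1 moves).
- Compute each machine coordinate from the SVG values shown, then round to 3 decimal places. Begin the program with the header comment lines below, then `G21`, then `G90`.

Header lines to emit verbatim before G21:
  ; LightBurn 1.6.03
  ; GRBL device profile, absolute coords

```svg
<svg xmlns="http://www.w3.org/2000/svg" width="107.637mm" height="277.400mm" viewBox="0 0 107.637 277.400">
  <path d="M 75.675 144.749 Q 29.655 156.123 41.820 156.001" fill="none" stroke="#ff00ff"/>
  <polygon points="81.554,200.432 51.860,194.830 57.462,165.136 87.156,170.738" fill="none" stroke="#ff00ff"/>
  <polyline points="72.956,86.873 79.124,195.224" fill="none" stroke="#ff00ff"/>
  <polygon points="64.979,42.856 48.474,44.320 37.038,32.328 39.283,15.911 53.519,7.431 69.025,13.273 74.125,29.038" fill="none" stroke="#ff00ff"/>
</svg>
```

Since the viewBox matches the mm dimensions, user units are millimetres directly. The only transform is the Y-flip y_m = 277.400 − y_svg.

Shape 1 is a quadratic bezier drawn with `<path>`. Its stroke #ff00ff means cut at S852, F538. After flipping Y the toolpath is (75.675,132.651) → (61.951,129.179) → (51.460,126.346) → (44.201,124.151) → (40.175,122.595) → (39.381,121.678) → (41.820,121.399).

Shape 2 is a regular polygon drawn with `<polygon>`. Its stroke #ff00ff means cut at S852, F538. After flipping Y the toolpath is (81.554,76.968) → (51.860,82.570) → (57.462,112.264) → (87.156,106.662) → (81.554,76.968), returning to the start.

Shape 3 is a line segment drawn with `<polyline>`. Its stroke #ff00ff means cut at S852, F538. After flipping Y the toolpath is (72.956,190.527) → (79.124,82.176).

Shape 4 is a regular polygon drawn with `<polygon>`. Its stroke #ff00ff means cut at S852, F538. After flipping Y the toolpath is (64.979,234.544) → (48.474,233.080) → (37.038,245.072) → (39.283,261.489) → (53.519,269.969) → (69.025,264.127) → (74.125,248.362) → (64.979,234.544), returning to the start.

; LightBurn 1.6.03
; GRBL device profile, absolute coords
G21
G90
G0 X75.675 Y132.651
M4 S852
G1 X61.951 Y129.179 F538
G1 X51.460 Y126.346
G1 X44.201 Y124.151
G1 X40.175 Y122.595
G1 X39.381 Y121.678
G1 X41.820 Y121.399
M5
G0 X81.554 Y76.968
M4 S852
G1 X51.860 Y82.570 F538
G1 X57.462 Y112.264
G1 X87.156 Y106.662
G1 X81.554 Y76.968
M5
G0 X72.956 Y190.527
M4 S852
G1 X79.124 Y82.176 F538
M5
G0 X64.979 Y234.544
M4 S852
G1 X48.474 Y233.080 F538
G1 X37.038 Y245.072
G1 X39.283 Y261.489
G1 X53.519 Y269.969
G1 X69.025 Y264.127
G1 X74.125 Y248.362
G1 X64.979 Y234.544
M5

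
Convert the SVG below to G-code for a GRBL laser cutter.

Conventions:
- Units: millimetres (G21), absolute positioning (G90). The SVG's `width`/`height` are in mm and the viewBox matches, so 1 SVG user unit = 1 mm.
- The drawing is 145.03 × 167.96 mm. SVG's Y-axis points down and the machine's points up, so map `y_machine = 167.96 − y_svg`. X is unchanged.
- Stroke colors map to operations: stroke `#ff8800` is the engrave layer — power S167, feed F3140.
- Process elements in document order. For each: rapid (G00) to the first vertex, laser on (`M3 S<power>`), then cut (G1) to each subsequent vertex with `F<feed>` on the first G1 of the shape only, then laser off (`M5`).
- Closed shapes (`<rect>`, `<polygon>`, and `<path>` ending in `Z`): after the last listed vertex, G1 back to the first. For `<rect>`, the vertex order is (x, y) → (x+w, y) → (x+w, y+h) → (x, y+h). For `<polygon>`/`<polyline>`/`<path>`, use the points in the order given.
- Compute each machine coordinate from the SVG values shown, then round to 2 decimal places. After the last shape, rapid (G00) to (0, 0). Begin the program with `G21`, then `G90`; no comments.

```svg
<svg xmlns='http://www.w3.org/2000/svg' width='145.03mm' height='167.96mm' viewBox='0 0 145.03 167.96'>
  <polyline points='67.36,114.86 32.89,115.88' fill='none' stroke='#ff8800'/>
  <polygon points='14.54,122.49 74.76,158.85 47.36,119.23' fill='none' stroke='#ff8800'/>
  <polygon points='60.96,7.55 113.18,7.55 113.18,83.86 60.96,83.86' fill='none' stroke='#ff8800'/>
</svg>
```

viewBox `0 0 145.03 167.96` with mm width/height → 1 unit = 1 mm. Flip: y_m = 167.96 − y_svg.

**Shape 1** — `<polyline>` line segment, stroke `#ff8800` → engrave (S167, F3140). Machine vertices: (67.36,53.10) → (32.89,52.08). Open path.

**Shape 2** — `<polygon>` closed polygon, stroke `#ff8800` → engrave (S167, F3140). Machine vertices: (14.54,45.47) → (74.76,9.11) → (47.36,48.73) → (14.54,45.47). Closed: final G1 returns to the first vertex.

**Shape 3** — `<polygon>` rectangle, stroke `#ff8800` → engrave (S167, F3140). Machine vertices: (60.96,160.41) → (113.18,160.41) → (113.18,84.10) → (60.96,84.10) → (60.96,160.41). Closed: final G1 returns to the first vertex.

G21
G90
G00 X67.36 Y53.10
M3 S167
G1 X32.89 Y52.08 F3140
M5
G00 X14.54 Y45.47
M3 S167
G1 X74.76 Y9.11 F3140
G1 X47.36 Y48.73
G1 X14.54 Y45.47
M5
G00 X60.96 Y160.41
M3 S167
G1 X113.18 Y160.41 F3140
G1 X113.18 Y84.10
G1 X60.96 Y84.10
G1 X60.96 Y160.41
M5
G00 X0.00 Y0.00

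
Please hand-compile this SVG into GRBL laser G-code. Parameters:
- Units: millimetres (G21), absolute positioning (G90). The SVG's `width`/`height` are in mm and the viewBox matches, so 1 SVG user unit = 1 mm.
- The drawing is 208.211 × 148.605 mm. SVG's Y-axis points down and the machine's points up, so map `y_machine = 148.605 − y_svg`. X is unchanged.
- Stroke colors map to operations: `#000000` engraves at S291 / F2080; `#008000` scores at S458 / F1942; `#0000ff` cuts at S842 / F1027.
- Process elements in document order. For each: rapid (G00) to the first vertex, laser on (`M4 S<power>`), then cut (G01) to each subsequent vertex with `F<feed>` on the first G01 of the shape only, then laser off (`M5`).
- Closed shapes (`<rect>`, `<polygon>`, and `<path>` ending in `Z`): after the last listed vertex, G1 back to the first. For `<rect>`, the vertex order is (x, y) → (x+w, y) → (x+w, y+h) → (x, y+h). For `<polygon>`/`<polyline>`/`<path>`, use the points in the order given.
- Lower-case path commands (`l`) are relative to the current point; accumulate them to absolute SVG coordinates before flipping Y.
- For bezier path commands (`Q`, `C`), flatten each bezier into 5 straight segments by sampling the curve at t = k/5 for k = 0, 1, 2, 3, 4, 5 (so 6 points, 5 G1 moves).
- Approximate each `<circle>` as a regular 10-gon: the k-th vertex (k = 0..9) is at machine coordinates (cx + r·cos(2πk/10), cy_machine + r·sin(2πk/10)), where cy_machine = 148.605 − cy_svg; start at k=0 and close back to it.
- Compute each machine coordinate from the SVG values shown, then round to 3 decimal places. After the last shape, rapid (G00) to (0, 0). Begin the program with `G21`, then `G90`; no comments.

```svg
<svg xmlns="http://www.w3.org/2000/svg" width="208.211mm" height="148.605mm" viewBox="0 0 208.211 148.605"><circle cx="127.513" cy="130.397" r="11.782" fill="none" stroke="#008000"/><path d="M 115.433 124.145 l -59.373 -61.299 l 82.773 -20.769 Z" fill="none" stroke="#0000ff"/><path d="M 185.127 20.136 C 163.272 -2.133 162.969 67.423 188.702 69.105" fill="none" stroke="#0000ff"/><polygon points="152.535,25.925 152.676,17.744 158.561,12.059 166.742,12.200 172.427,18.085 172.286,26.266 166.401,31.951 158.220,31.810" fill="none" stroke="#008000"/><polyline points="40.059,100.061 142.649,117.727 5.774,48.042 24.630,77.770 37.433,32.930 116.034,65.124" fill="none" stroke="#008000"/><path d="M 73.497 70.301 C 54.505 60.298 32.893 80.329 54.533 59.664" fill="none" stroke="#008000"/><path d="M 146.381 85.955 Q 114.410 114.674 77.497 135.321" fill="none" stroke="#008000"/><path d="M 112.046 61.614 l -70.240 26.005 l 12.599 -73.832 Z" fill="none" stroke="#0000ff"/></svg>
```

Since the viewBox matches the mm dimensions, user units are millimetres directly. The only transform is the Y-flip y_m = 148.605 − y_svg.

Shape 1 is a circle drawn with `<circle>`. Its stroke #008000 means score at S458, F1942. After flipping Y the toolpath is (139.295,18.208) → (137.045,25.133) → (131.154,29.413) → (123.872,29.413) → (117.981,25.133) → (115.731,18.208) → (117.981,11.283) → (123.872,7.003) → (131.154,7.003) → (137.045,11.283) → (139.295,18.208), returning to the start.

Shape 2 is a regular polygon drawn with `<path>`. Its stroke #0000ff means cut at S842, F1027. After flipping Y the toolpath is (115.433,24.460) → (56.060,85.759) → (138.833,106.528) → (115.433,24.460), returning to the start.

Shape 3 is a cubic bezier drawn with `<path>`. Its stroke #0000ff means cut at S842, F1027. After flipping Y the toolpath is (185.127,128.469) → (174.636,132.089) → (169.533,121.337) → (170.033,103.877) → (176.351,87.376) → (188.702,79.500).

Shape 4 is a regular polygon drawn with `<polygon>`. Its stroke #008000 means score at S458, F1942. After flipping Y the toolpath is (152.535,122.680) → (152.676,130.861) → (158.561,136.546) → (166.742,136.405) → (172.427,130.520) → (172.286,122.339) → (166.401,116.654) → (158.220,116.795) → (152.535,122.680), returning to the start.

Shape 5 is a open polyline drawn with `<polyline>`. Its stroke #008000 means score at S458, F1942. After flipping Y the toolpath is (40.059,48.544) → (142.649,30.878) → (5.774,100.563) → (24.630,70.835) → (37.433,115.675) → (116.034,83.481).

Shape 6 is a cubic bezier drawn with `<path>`. Its stroke #008000 means score at S458, F1942. After flipping Y the toolpath is (73.497,78.304) → (62.154,81.268) → (52.385,80.418) → (46.390,79.150) → (46.372,80.860) → (54.533,88.941).

Shape 7 is a quadratic bezier drawn with `<path>`. Its stroke #008000 means score at S458, F1942. After flipping Y the toolpath is (146.381,62.650) → (133.395,51.485) → (120.013,40.966) → (106.237,31.093) → (92.065,21.866) → (77.497,13.284).

Shape 8 is a regular polygon drawn with `<path>`. Its stroke #0000ff means cut at S842, F1027. After flipping Y the toolpath is (112.046,86.991) → (41.806,60.986) → (54.405,134.818) → (112.046,86.991), returning to the start.

G21
G90
G00 X139.295 Y18.208
M4 S458
G01 X137.045 Y25.133 F1942
G01 X131.154 Y29.413
G01 X123.872 Y29.413
G01 X117.981 Y25.133
G01 X115.731 Y18.208
G01 X117.981 Y11.283
G01 X123.872 Y7.003
G01 X131.154 Y7.003
G01 X137.045 Y11.283
G01 X139.295 Y18.208
M5
G00 X115.433 Y24.460
M4 S842
G01 X56.060 Y85.759 F1027
G01 X138.833 Y106.528
G01 X115.433 Y24.460
M5
G00 X185.127 Y128.469
M4 S842
G01 X174.636 Y132.089 F1027
G01 X169.533 Y121.337
G01 X170.033 Y103.877
G01 X176.351 Y87.376
G01 X188.702 Y79.500
M5
G00 X152.535 Y122.680
M4 S458
G01 X152.676 Y130.861 F1942
G01 X158.561 Y136.546
G01 X166.742 Y136.405
G01 X172.427 Y130.520
G01 X172.286 Y122.339
G01 X166.401 Y116.654
G01 X158.220 Y116.795
G01 X152.535 Y122.680
M5
G00 X40.059 Y48.544
M4 S458
G01 X142.649 Y30.878 F1942
G01 X5.774 Y100.563
G01 X24.630 Y70.835
G01 X37.433 Y115.675
G01 X116.034 Y83.481
M5
G00 X73.497 Y78.304
M4 S458
G01 X62.154 Y81.268 F1942
G01 X52.385 Y80.418
G01 X46.390 Y79.150
G01 X46.372 Y80.860
G01 X54.533 Y88.941
M5
G00 X146.381 Y62.650
M4 S458
G01 X133.395 Y51.485 F1942
G01 X120.013 Y40.966
G01 X106.237 Y31.093
G01 X92.065 Y21.866
G01 X77.497 Y13.284
M5
G00 X112.046 Y86.991
M4 S842
G01 X41.806 Y60.986 F1027
G01 X54.405 Y134.818
G01 X112.046 Y86.991
M5
G00 X0.000 Y0.000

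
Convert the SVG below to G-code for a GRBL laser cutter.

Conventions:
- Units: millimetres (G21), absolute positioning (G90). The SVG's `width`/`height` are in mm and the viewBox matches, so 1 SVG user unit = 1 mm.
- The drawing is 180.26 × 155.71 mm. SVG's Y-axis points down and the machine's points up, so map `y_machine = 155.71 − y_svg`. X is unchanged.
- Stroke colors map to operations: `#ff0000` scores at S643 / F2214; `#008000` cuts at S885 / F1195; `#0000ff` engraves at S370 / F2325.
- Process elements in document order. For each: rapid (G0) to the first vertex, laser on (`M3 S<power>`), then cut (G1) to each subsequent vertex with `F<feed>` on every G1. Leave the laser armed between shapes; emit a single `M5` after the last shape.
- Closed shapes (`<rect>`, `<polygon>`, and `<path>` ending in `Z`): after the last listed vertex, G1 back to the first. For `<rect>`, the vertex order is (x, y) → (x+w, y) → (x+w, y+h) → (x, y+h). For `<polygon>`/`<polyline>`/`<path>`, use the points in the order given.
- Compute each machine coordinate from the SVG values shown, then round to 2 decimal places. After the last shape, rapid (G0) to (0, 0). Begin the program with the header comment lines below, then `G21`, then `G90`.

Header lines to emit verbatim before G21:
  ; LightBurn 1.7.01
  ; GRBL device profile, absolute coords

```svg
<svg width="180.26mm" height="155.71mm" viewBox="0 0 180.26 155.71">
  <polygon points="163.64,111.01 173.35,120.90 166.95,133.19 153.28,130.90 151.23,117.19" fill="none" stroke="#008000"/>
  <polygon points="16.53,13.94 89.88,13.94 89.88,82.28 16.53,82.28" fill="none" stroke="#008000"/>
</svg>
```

; LightBurn 1.7.01
; GRBL device profile, absolute coords
G21
G90
G0 X163.64 Y44.70
M3 S885
G1 X173.35 Y34.81 F1195
G1 X166.95 Y22.52 F1195
G1 X153.28 Y24.81 F1195
G1 X151.23 Y38.52 F1195
G1 X163.64 Y44.70 F1195
G0 X16.53 Y141.77
M3 S885
G1 X89.88 Y141.77 F1195
G1 X89.88 Y73.43 F1195
G1 X16.53 Y73.43 F1195
G1 X16.53 Y141.77 F1195
M5
G0 X0.00 Y0.00

viewBox `0 0 180.26 155.71` with mm width/height → 1 unit = 1 mm. Flip: y_m = 155.71 − y_svg.

**Shape 1** — `<polygon>` regular polygon, stroke `#008000` → cut (S885, F1195). Machine vertices: (163.64,44.70) → (173.35,34.81) → (166.95,22.52) → (153.28,24.81) → (151.23,38.52) → (163.64,44.70). Closed: final G1 returns to the first vertex.

**Shape 2** — `<polygon>` rectangle, stroke `#008000` → cut (S885, F1195). Machine vertices: (16.53,141.77) → (89.88,141.77) → (89.88,73.43) → (16.53,73.43) → (16.53,141.77). Closed: final G1 returns to the first vertex.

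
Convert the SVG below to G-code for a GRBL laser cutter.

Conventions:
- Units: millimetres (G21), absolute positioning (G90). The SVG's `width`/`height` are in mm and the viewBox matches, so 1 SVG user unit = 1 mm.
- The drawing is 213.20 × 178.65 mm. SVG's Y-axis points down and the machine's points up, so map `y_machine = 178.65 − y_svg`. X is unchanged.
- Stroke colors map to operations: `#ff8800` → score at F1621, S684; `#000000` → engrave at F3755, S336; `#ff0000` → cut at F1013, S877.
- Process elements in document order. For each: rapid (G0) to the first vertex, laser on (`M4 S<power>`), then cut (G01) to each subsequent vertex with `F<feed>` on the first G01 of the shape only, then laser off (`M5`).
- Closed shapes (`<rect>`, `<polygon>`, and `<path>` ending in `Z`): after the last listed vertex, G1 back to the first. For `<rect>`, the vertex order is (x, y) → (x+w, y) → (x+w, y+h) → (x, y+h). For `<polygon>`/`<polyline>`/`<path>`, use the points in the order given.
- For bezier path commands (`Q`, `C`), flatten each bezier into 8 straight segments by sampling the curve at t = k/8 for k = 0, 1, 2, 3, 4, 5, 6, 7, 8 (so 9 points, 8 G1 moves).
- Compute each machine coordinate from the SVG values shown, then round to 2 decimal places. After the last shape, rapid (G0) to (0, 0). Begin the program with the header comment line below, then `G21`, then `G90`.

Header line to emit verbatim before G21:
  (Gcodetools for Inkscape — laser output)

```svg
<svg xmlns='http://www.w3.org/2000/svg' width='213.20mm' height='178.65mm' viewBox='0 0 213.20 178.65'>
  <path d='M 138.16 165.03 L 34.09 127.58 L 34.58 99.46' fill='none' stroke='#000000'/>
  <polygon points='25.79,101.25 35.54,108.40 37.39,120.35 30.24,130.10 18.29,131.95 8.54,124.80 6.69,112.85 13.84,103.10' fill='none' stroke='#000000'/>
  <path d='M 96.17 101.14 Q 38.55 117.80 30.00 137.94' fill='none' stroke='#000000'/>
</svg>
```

Since the viewBox matches the mm dimensions, user units are millimetres directly. The only transform is the Y-flip y_m = 178.65 − y_svg.

Shape 1 is a open polyline drawn with `<path>`. Its stroke #000000 means engrave at S336, F3755. After flipping Y the toolpath is (138.16,13.62) → (34.09,51.07) → (34.58,79.19).

Shape 2 is a regular polygon drawn with `<polygon>`. Its stroke #000000 means engrave at S336, F3755. After flipping Y the toolpath is (25.79,77.40) → (35.54,70.25) → (37.39,58.30) → (30.24,48.55) → (18.29,46.70) → (8.54,53.85) → (6.69,65.80) → (13.84,75.55) → (25.79,77.40), returning to the start.

Shape 3 is a quadratic bezier drawn with `<path>`. Its stroke #000000 means engrave at S336, F3755. After flipping Y the toolpath is (96.17,77.51) → (82.53,73.29) → (70.43,68.96) → (59.86,64.53) → (50.82,59.98) → (43.31,55.33) → (37.34,50.56) → (32.90,45.69) → (30.00,40.71).

(Gcodetools for Inkscape — laser output)
G21
G90
G0 X138.16 Y13.62
M4 S336
G01 X34.09 Y51.07 F3755
G01 X34.58 Y79.19
M5
G0 X25.79 Y77.40
M4 S336
G01 X35.54 Y70.25 F3755
G01 X37.39 Y58.30
G01 X30.24 Y48.55
G01 X18.29 Y46.70
G01 X8.54 Y53.85
G01 X6.69 Y65.80
G01 X13.84 Y75.55
G01 X25.79 Y77.40
M5
G0 X96.17 Y77.51
M4 S336
G01 X82.53 Y73.29 F3755
G01 X70.43 Y68.96
G01 X59.86 Y64.53
G01 X50.82 Y59.98
G01 X43.31 Y55.33
G01 X37.34 Y50.56
G01 X32.90 Y45.69
G01 X30.00 Y40.71
M5
G0 X0.00 Y0.00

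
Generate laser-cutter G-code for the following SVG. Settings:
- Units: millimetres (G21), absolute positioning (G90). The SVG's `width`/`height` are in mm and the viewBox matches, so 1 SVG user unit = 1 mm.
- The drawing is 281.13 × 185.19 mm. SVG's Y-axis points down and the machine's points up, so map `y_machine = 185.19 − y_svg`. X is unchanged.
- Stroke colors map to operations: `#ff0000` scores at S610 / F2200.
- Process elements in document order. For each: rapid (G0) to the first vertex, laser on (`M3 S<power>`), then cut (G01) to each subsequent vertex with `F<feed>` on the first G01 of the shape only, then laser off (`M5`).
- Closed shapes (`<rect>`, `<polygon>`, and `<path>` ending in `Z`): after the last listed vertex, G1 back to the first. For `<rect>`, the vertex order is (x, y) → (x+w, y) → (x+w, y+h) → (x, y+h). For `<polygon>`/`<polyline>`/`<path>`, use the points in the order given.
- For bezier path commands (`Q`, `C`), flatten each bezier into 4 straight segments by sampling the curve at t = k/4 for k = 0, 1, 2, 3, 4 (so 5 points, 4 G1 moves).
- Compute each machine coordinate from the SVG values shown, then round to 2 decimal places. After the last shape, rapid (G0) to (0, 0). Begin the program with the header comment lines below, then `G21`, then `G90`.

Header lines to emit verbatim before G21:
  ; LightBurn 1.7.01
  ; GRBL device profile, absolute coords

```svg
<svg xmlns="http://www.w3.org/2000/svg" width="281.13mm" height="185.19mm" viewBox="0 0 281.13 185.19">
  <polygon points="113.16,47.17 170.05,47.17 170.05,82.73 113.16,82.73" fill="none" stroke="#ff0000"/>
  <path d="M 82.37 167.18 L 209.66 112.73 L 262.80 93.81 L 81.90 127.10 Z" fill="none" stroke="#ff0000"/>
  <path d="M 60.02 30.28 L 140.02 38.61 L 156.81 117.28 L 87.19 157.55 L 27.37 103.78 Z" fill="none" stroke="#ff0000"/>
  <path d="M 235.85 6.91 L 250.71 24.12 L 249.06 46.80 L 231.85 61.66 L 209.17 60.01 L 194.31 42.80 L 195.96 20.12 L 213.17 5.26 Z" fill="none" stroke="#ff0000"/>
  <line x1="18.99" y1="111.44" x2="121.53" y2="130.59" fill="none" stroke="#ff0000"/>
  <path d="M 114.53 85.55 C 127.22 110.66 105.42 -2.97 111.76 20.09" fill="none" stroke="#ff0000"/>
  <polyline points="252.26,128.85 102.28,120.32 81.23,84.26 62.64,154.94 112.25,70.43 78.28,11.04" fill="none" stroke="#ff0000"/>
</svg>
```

viewBox `0 0 281.13 185.19` with mm width/height → 1 unit = 1 mm. Flip: y_m = 185.19 − y_svg.

**Shape 1** — `<polygon>` rectangle, stroke `#ff0000` → score (S610, F2200). Machine vertices: (113.16,138.02) → (170.05,138.02) → (170.05,102.46) → (113.16,102.46) → (113.16,138.02). Closed: final G1 returns to the first vertex.

**Shape 2** — `<path>` closed polygon, stroke `#ff0000` → score (S610, F2200). Machine vertices: (82.37,18.01) → (209.66,72.46) → (262.80,91.38) → (81.90,58.09) → (82.37,18.01). Closed: final G1 returns to the first vertex.

**Shape 3** — `<path>` regular polygon, stroke `#ff0000` → score (S610, F2200). Machine vertices: (60.02,154.91) → (140.02,146.58) → (156.81,67.91) → (87.19,27.64) → (27.37,81.41) → (60.02,154.91). Closed: final G1 returns to the first vertex.

**Shape 4** — `<path>` regular polygon, stroke `#ff0000` → score (S610, F2200). Machine vertices: (235.85,178.28) → (250.71,161.07) → (249.06,138.39) → (231.85,123.53) → (209.17,125.18) → (194.31,142.39) → (195.96,165.07) → (213.17,179.93) → (235.85,178.28). Closed: final G1 returns to the first vertex.

**Shape 5** — `<line>` line segment, stroke `#ff0000` → score (S610, F2200). Machine vertices: (18.99,73.75) → (121.53,54.60). Open path.

**Shape 6** — `<path>` cubic bezier, stroke `#ff0000` → score (S610, F2200). Control points (SVG): P0=(114.53,85.55), P1=(127.22,110.66), P2=(105.42,-2.97), P3=(111.76,20.09); sampled at t=k/4. Machine vertices: (114.53,99.64) → (118.56,102.52) → (115.53,131.60) → (111.30,161.07) → (111.76,165.10). Open path.

**Shape 7** — `<polyline>` open polyline, stroke `#ff0000` → score (S610, F2200). Machine vertices: (252.26,56.34) → (102.28,64.87) → (81.23,100.93) → (62.64,30.25) → (112.25,114.76) → (78.28,174.15). Open path.

; LightBurn 1.7.01
; GRBL device profile, absolute coords
G21
G90
G0 X113.16 Y138.02
M3 S610
G01 X170.05 Y138.02 F2200
G01 X170.05 Y102.46
G01 X113.16 Y102.46
G01 X113.16 Y138.02
M5
G0 X82.37 Y18.01
M3 S610
G01 X209.66 Y72.46 F2200
G01 X262.80 Y91.38
G01 X81.90 Y58.09
G01 X82.37 Y18.01
M5
G0 X60.02 Y154.91
M3 S610
G01 X140.02 Y146.58 F2200
G01 X156.81 Y67.91
G01 X87.19 Y27.64
G01 X27.37 Y81.41
G01 X60.02 Y154.91
M5
G0 X235.85 Y178.28
M3 S610
G01 X250.71 Y161.07 F2200
G01 X249.06 Y138.39
G01 X231.85 Y123.53
G01 X209.17 Y125.18
G01 X194.31 Y142.39
G01 X195.96 Y165.07
G01 X213.17 Y179.93
G01 X235.85 Y178.28
M5
G0 X18.99 Y73.75
M3 S610
G01 X121.53 Y54.60 F2200
M5
G0 X114.53 Y99.64
M3 S610
G01 X118.56 Y102.52 F2200
G01 X115.53 Y131.60
G01 X111.30 Y161.07
G01 X111.76 Y165.10
M5
G0 X252.26 Y56.34
M3 S610
G01 X102.28 Y64.87 F2200
G01 X81.23 Y100.93
G01 X62.64 Y30.25
G01 X112.25 Y114.76
G01 X78.28 Y174.15
M5
G0 X0.00 Y0.00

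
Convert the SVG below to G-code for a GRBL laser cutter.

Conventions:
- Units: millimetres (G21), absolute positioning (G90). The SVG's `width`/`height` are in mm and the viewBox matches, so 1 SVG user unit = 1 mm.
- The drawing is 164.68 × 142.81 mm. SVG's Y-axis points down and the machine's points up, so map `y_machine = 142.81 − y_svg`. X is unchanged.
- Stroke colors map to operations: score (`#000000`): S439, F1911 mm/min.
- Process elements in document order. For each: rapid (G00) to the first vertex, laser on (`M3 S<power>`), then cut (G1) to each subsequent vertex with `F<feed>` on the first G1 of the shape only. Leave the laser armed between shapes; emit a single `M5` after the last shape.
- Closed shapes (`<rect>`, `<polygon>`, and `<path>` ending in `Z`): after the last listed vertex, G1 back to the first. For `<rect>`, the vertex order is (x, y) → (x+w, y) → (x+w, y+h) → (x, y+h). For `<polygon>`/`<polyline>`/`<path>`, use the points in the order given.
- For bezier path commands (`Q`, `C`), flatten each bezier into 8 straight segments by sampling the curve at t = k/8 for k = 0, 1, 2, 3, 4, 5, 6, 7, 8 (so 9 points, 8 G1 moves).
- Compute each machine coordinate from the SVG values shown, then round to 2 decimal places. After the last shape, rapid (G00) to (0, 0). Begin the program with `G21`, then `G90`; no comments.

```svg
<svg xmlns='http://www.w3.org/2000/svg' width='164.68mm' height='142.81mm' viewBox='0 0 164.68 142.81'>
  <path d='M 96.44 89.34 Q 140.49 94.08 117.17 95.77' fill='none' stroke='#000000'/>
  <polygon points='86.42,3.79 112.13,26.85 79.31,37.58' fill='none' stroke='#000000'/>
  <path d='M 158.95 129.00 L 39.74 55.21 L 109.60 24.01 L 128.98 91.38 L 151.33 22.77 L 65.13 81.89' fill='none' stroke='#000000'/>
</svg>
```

1 u = 1 mm; y_m = 142.81 − y.

[1] `<path>` quadratic bezier, #000000→score S439 F1911: (96.44,53.47) → (106.40,52.33) → (114.25,51.29) → (120.00,50.34) → (123.65,49.49) → (125.19,48.74) → (124.62,48.08) → (121.95,47.51) → (117.17,47.04)

[2] `<polygon>` regular polygon, #000000→score S439 F1911: (86.42,139.02) → (112.13,115.96) → (79.31,105.23) → (86.42,139.02) (closed)

[3] `<path>` open polyline, #000000→score S439 F1911: (158.95,13.81) → (39.74,87.60) → (109.60,118.80) → (128.98,51.43) → (151.33,120.04) → (65.13,60.92)

G21
G90
G00 X96.44 Y53.47
M3 S439
G1 X106.40 Y52.33 F1911
G1 X114.25 Y51.29
G1 X120.00 Y50.34
G1 X123.65 Y49.49
G1 X125.19 Y48.74
G1 X124.62 Y48.08
G1 X121.95 Y47.51
G1 X117.17 Y47.04
G00 X86.42 Y139.02
M3 S439
G1 X112.13 Y115.96 F1911
G1 X79.31 Y105.23
G1 X86.42 Y139.02
G00 X158.95 Y13.81
M3 S439
G1 X39.74 Y87.60 F1911
G1 X109.60 Y118.80
G1 X128.98 Y51.43
G1 X151.33 Y120.04
G1 X65.13 Y60.92
M5
G00 X0.00 Y0.00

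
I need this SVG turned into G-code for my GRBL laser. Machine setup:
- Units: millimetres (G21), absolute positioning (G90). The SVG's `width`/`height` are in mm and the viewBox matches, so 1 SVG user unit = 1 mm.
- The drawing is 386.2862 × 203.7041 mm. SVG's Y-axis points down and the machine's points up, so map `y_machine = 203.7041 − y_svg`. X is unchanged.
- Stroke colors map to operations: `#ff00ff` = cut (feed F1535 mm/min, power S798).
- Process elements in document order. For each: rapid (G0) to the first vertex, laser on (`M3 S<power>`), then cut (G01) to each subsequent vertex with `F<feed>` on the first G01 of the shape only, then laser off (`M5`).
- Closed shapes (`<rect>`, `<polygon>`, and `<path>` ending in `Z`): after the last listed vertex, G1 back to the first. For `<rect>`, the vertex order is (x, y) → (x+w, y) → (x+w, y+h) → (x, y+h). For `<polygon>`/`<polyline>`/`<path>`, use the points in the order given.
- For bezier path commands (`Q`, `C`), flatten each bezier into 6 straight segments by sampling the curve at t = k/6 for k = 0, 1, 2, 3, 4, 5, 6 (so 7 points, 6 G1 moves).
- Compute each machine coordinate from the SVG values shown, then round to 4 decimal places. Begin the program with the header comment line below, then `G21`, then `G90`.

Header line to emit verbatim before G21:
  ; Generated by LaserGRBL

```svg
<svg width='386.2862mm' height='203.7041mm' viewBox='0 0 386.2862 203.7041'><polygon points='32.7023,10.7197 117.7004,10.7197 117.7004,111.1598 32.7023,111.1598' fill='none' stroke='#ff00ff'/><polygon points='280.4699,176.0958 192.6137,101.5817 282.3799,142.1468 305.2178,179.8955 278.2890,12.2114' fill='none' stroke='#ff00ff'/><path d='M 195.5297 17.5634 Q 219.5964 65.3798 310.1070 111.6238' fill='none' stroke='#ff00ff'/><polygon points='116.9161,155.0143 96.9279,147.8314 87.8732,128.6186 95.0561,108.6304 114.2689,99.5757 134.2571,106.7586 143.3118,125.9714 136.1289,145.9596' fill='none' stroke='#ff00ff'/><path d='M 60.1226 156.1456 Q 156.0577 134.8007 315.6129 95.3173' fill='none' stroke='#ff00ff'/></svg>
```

; Generated by LaserGRBL
G21
G90
G0 X32.7023 Y192.9844
M3 S798
G01 X117.7004 Y192.9844 F1535
G01 X117.7004 Y92.5443
G01 X32.7023 Y92.5443
G01 X32.7023 Y192.9844
M5
G0 X280.4699 Y27.6083
M3 S798
G01 X192.6137 Y102.1224 F1535
G01 X282.3799 Y61.5573
G01 X305.2178 Y23.8086
G01 X278.2890 Y191.4927
G01 X280.4699 Y27.6083
M5
G0 X195.5297 Y186.1407
M3 S798
G01 X205.3976 Y170.2456 F1535
G01 X218.9568 Y154.4378
G01 X236.2074 Y138.7174
G01 X257.1493 Y123.0843
G01 X281.7825 Y107.5386
G01 X310.1070 Y92.0803
M5
G0 X116.9161 Y48.6898
M3 S798
G01 X96.9279 Y55.8727 F1535
G01 X87.8732 Y75.0855
G01 X95.0561 Y95.0737
G01 X114.2689 Y104.1284
G01 X134.2571 Y96.9455
G01 X143.3118 Y77.7327
G01 X136.1289 Y57.7445
G01 X116.9161 Y48.6898
M5
G0 X60.1226 Y47.5585
M3 S798
G01 X93.8682 Y55.1773 F1535
G01 X131.1482 Y63.8038
G01 X171.9627 Y73.4380
G01 X216.3117 Y84.0799
G01 X264.1951 Y95.7295
G01 X315.6129 Y108.3868
M5

1 u = 1 mm; y_m = 203.7041 − y.

[1] `<polygon>` rectangle, #ff00ff→cut S798 F1535: (32.7023,192.9844) → (117.7004,192.9844) → (117.7004,92.5443) → (32.7023,92.5443) → (32.7023,192.9844) (closed)

[2] `<polygon>` closed polygon, #ff00ff→cut S798 F1535: (280.4699,27.6083) → (192.6137,102.1224) → (282.3799,61.5573) → (305.2178,23.8086) → (278.2890,191.4927) → (280.4699,27.6083) (closed)

[3] `<path>` quadratic bezier, #ff00ff→cut S798 F1535: (195.5297,186.1407) → (205.3976,170.2456) → (218.9568,154.4378) → (236.2074,138.7174) → (257.1493,123.0843) → (281.7825,107.5386) → (310.1070,92.0803)

[4] `<polygon>` regular polygon, #ff00ff→cut S798 F1535: (116.9161,48.6898) → (96.9279,55.8727) → (87.8732,75.0855) → (95.0561,95.0737) → (114.2689,104.1284) → (134.2571,96.9455) → (143.3118,77.7327) → (136.1289,57.7445) → (116.9161,48.6898) (closed)

[5] `<path>` quadratic bezier, #ff00ff→cut S798 F1535: (60.1226,47.5585) → (93.8682,55.1773) → (131.1482,63.8038) → (171.9627,73.4380) → (216.3117,84.0799) → (264.1951,95.7295) → (315.6129,108.3868)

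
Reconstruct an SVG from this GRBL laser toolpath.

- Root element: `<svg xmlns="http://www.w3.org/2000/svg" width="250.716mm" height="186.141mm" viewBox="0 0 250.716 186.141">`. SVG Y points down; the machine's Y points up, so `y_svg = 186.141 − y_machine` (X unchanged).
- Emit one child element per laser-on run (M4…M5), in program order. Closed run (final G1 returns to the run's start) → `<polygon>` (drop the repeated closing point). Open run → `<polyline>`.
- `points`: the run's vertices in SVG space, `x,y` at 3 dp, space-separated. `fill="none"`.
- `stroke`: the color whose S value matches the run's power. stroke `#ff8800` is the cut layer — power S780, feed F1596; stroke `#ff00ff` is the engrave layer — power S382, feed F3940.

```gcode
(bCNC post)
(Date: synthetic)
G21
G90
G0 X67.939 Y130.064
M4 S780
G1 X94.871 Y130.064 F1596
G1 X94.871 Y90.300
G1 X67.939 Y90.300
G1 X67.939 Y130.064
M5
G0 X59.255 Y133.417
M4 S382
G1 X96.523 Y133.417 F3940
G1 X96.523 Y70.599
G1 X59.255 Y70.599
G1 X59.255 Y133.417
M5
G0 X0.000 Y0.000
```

<svg xmlns="http://www.w3.org/2000/svg" width="250.716mm" height="186.141mm" viewBox="0 0 250.716 186.141">
  <polygon points="67.939,56.077 94.871,56.077 94.871,95.841 67.939,95.841" fill="none" stroke="#ff8800"/>
  <polygon points="59.255,52.724 96.523,52.724 96.523,115.542 59.255,115.542" fill="none" stroke="#ff00ff"/>
</svg>

Machine Y-up, SVG Y-down with viewBox height 186.141, so y_svg = 186.141 − y_machine; X carries over.

Run 1: S780 ⇒ cut layer `#ff8800`. The run returns to its start, so emit a `<polygon>` with points (Y-flipped): 67.939,56.077 94.871,56.077 94.871,95.841 67.939,95.841.

Run 2: the run's S382 means `#ff00ff` (engrave). The run returns to its start, so emit a `<polygon>` with points (Y-flipped): 59.255,52.724 96.523,52.724 96.523,115.542 59.255,115.542.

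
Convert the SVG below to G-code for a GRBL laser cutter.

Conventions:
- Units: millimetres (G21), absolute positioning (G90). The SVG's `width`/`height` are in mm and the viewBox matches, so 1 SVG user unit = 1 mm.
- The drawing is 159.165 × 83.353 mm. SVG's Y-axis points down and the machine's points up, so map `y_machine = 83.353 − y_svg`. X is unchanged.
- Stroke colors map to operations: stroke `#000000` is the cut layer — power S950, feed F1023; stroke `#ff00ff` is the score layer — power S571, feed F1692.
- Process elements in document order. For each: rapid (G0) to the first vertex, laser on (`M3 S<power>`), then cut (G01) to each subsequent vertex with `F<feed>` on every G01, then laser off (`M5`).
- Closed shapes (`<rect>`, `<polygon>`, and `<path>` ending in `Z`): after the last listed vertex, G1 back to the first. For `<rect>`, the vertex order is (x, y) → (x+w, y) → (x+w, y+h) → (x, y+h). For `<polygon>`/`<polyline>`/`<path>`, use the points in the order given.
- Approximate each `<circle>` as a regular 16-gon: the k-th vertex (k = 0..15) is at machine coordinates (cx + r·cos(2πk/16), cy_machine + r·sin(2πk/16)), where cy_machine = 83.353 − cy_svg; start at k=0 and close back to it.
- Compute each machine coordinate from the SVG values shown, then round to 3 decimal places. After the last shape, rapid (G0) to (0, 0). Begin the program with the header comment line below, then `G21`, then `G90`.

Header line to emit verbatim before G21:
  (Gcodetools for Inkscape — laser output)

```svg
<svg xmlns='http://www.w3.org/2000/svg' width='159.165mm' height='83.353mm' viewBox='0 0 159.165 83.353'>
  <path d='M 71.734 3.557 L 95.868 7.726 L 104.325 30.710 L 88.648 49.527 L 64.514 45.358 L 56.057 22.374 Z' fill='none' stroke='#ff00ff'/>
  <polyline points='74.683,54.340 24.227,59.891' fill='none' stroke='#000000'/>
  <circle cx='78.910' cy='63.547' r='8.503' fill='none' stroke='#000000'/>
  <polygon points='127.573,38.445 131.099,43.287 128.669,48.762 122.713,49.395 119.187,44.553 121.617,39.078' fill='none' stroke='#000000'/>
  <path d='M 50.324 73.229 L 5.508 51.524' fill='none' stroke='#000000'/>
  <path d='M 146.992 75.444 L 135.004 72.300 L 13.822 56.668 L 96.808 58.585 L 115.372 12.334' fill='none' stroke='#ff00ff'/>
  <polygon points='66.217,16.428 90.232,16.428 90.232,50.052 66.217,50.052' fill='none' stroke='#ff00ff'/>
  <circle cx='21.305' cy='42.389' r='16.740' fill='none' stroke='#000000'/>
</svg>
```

(Gcodetools for Inkscape — laser output)
G21
G90
G0 X71.734 Y79.796
M3 S571
G01 X95.868 Y75.627 F1692
G01 X104.325 Y52.643 F1692
G01 X88.648 Y33.826 F1692
G01 X64.514 Y37.995 F1692
G01 X56.057 Y60.979 F1692
G01 X71.734 Y79.796 F1692
M5
G0 X74.683 Y29.013
M3 S950
G01 X24.227 Y23.462 F1023
M5
G0 X87.413 Y19.806
M3 S950
G01 X86.766 Y23.060 F1023
G01 X84.923 Y25.819 F1023
G01 X82.164 Y27.662 F1023
G01 X78.910 Y28.309 F1023
G01 X75.656 Y27.662 F1023
G01 X72.897 Y25.819 F1023
G01 X71.054 Y23.060 F1023
G01 X70.407 Y19.806 F1023
G01 X71.054 Y16.552 F1023
G01 X72.897 Y13.793 F1023
G01 X75.656 Y11.950 F1023
G01 X78.910 Y11.303 F1023
G01 X82.164 Y11.950 F1023
G01 X84.923 Y13.793 F1023
G01 X86.766 Y16.552 F1023
G01 X87.413 Y19.806 F1023
M5
G0 X127.573 Y44.908
M3 S950
G01 X131.099 Y40.066 F1023
G01 X128.669 Y34.591 F1023
G01 X122.713 Y33.958 F1023
G01 X119.187 Y38.800 F1023
G01 X121.617 Y44.275 F1023
G01 X127.573 Y44.908 F1023
M5
G0 X50.324 Y10.124
M3 S950
G01 X5.508 Y31.829 F1023
M5
G0 X146.992 Y7.909
M3 S571
G01 X135.004 Y11.053 F1692
G01 X13.822 Y26.685 F1692
G01 X96.808 Y24.768 F1692
G01 X115.372 Y71.019 F1692
M5
G0 X66.217 Y66.925
M3 S571
G01 X90.232 Y66.925 F1692
G01 X90.232 Y33.301 F1692
G01 X66.217 Y33.301 F1692
G01 X66.217 Y66.925 F1692
M5
G0 X38.045 Y40.964
M3 S950
G01 X36.771 Y47.370 F1023
G01 X33.142 Y52.801 F1023
G01 X27.711 Y56.430 F1023
G01 X21.305 Y57.704 F1023
G01 X14.899 Y56.430 F1023
G01 X9.468 Y52.801 F1023
G01 X5.839 Y47.370 F1023
G01 X4.565 Y40.964 F1023
G01 X5.839 Y34.558 F1023
G01 X9.468 Y29.127 F1023
G01 X14.899 Y25.498 F1023
G01 X21.305 Y24.224 F1023
G01 X27.711 Y25.498 F1023
G01 X33.142 Y29.127 F1023
G01 X36.771 Y34.558 F1023
G01 X38.045 Y40.964 F1023
M5
G0 X0.000 Y0.000

Since the viewBox matches the mm dimensions, user units are millimetres directly. The only transform is the Y-flip y_m = 83.353 − y_svg.

Shape 1 is a regular polygon drawn with `<path>`. Its stroke #ff00ff means score at S571, F1692. After flipping Y the toolpath is (71.734,79.796) → (95.868,75.627) → (104.325,52.643) → (88.648,33.826) → (64.514,37.995) → (56.057,60.979) → (71.734,79.796), returning to the start.

Shape 2 is a line segment drawn with `<polyline>`. Its stroke #000000 means cut at S950, F1023. After flipping Y the toolpath is (74.683,29.013) → (24.227,23.462).

Shape 3 is a circle drawn with `<circle>`. Its stroke #000000 means cut at S950, F1023. After flipping Y the toolpath is (87.413,19.806) → (86.766,23.060) → (84.923,25.819) → (82.164,27.662) → (78.910,28.309) → (75.656,27.662) → (72.897,25.819) → (71.054,23.060) → (70.407,19.806) → (71.054,16.552) → (72.897,13.793) → (75.656,11.950) → (78.910,11.303) → (82.164,11.950) → (84.923,13.793) → (86.766,16.552) → (87.413,19.806), returning to the start.

Shape 4 is a regular polygon drawn with `<polygon>`. Its stroke #000000 means cut at S950, F1023. After flipping Y the toolpath is (127.573,44.908) → (131.099,40.066) → (128.669,34.591) → (122.713,33.958) → (119.187,38.800) → (121.617,44.275) → (127.573,44.908), returning to the start.

Shape 5 is a line segment drawn with `<path>`. Its stroke #000000 means cut at S950, F1023. After flipping Y the toolpath is (50.324,10.124) → (5.508,31.829).

Shape 6 is a open polyline drawn with `<path>`. Its stroke #ff00ff means score at S571, F1692. After flipping Y the toolpath is (146.992,7.909) → (135.004,11.053) → (13.822,26.685) → (96.808,24.768) → (115.372,71.019).

Shape 7 is a rectangle drawn with `<polygon>`. Its stroke #ff00ff means score at S571, F1692. After flipping Y the toolpath is (66.217,66.925) → (90.232,66.925) → (90.232,33.301) → (66.217,33.301) → (66.217,66.925), returning to the start.

Shape 8 is a circle drawn with `<circle>`. Its stroke #000000 means cut at S950, F1023. After flipping Y the toolpath is (38.045,40.964) → (36.771,47.370) → (33.142,52.801) → (27.711,56.430) → (21.305,57.704) → (14.899,56.430) → (9.468,52.801) → (5.839,47.370) → (4.565,40.964) → (5.839,34.558) → (9.468,29.127) → (14.899,25.498) → (21.305,24.224) → (27.711,25.498) → (33.142,29.127) → (36.771,34.558) → (38.045,40.964), returning to the start.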